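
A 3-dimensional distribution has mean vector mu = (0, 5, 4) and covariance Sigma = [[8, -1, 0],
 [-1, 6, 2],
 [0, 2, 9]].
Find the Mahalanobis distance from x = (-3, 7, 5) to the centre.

Step 1 — centre the observation: (x - mu) = (-3, 2, 1).

Step 2 — invert Sigma (cofactor / det for 3×3, or solve directly):
  Sigma^{-1} = [[0.1279, 0.023, -0.0051],
 [0.023, 0.1841, -0.0409],
 [-0.0051, -0.0409, 0.1202]].

Step 3 — form the quadratic (x - mu)^T · Sigma^{-1} · (x - mu):
  Sigma^{-1} · (x - mu) = (-0.3427, 0.2583, 0.0537).
  (x - mu)^T · [Sigma^{-1} · (x - mu)] = (-3)·(-0.3427) + (2)·(0.2583) + (1)·(0.0537) = 1.5985.

Step 4 — take square root: d = √(1.5985) ≈ 1.2643.

d(x, mu) = √(1.5985) ≈ 1.2643


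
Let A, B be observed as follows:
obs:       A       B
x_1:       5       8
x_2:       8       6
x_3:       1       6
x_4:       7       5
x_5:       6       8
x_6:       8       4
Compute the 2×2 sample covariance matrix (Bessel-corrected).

Step 1 — column means:
  mean(A) = (5 + 8 + 1 + 7 + 6 + 8) / 6 = 35/6 = 5.8333
  mean(B) = (8 + 6 + 6 + 5 + 8 + 4) / 6 = 37/6 = 6.1667

Step 2 — sample covariance S[i,j] = (1/(n-1)) · Σ_k (x_{k,i} - mean_i) · (x_{k,j} - mean_j), with n-1 = 5.
  S[A,A] = ((-0.8333)·(-0.8333) + (2.1667)·(2.1667) + (-4.8333)·(-4.8333) + (1.1667)·(1.1667) + (0.1667)·(0.1667) + (2.1667)·(2.1667)) / 5 = 34.8333/5 = 6.9667
  S[A,B] = ((-0.8333)·(1.8333) + (2.1667)·(-0.1667) + (-4.8333)·(-0.1667) + (1.1667)·(-1.1667) + (0.1667)·(1.8333) + (2.1667)·(-2.1667)) / 5 = -6.8333/5 = -1.3667
  S[B,B] = ((1.8333)·(1.8333) + (-0.1667)·(-0.1667) + (-0.1667)·(-0.1667) + (-1.1667)·(-1.1667) + (1.8333)·(1.8333) + (-2.1667)·(-2.1667)) / 5 = 12.8333/5 = 2.5667

S is symmetric (S[j,i] = S[i,j]). Assembling:

S = [[6.9667, -1.3667],
 [-1.3667, 2.5667]]


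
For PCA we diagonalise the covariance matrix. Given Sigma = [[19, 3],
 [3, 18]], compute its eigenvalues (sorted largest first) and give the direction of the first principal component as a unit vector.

Step 1 — characteristic polynomial of 2×2 Sigma:
  det(Sigma - λI) = λ² - trace · λ + det = 0.
  trace = 19 + 18 = 37, det = 19·18 - (3)² = 333.
Step 2 — discriminant:
  Δ = trace² - 4·det = 1369 - 1332 = 37.
Step 3 — eigenvalues:
  λ = (trace ± √Δ)/2 = (37 ± 6.0828)/2,
  λ_1 = 21.5414,  λ_2 = 15.4586.

Step 4 — unit eigenvector for λ_1: solve (Sigma - λ_1 I)v = 0. First row:
  (19 - 21.5414)·v_x + (3)·v_y = 0, i.e. (-2.5414)·v_x + (3)·v_y = 0,
  so v ∝ (b, λ_1 - a) = (3, 2.5414) = u.
  ||u|| = √((3)² + (2.5414)²) = √(15.4586) ≈ 3.9317,
  v_1 = u/||u|| ≈ (0.763, 0.6464) (||v_1|| = 1).

λ_1 = 21.5414,  λ_2 = 15.4586;  v_1 ≈ (0.763, 0.6464)


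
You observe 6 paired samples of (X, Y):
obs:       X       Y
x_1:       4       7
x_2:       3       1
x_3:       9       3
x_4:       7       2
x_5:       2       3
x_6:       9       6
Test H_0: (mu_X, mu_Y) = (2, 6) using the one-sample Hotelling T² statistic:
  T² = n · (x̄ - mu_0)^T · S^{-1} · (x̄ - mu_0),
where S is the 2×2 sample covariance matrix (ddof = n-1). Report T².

Step 1 — sample mean vector:
  mean(X) = (4 + 3 + 9 + 7 + 2 + 9) / 6 = 34/6 = 5.6667
  mean(Y) = (7 + 1 + 3 + 2 + 3 + 6) / 6 = 22/6 = 3.6667
  x̄ = (5.6667, 3.6667),  deviation x̄ - mu_0 = (5.6667, 3.6667) - (2, 6) = (3.6667, -2.3333).

Step 2 — sample covariance matrix, S[i,j] = (1/(n-1)) · Σ_k (x_{k,i} - mean_i) · (x_{k,j} - mean_j), divisor n-1 = 5:
  S[X,X] = ((-1.6667)·(-1.6667) + (-2.6667)·(-2.6667) + (3.3333)·(3.3333) + (1.3333)·(1.3333) + (-3.6667)·(-3.6667) + (3.3333)·(3.3333)) / 5 = 47.3333/5 = 9.4667
  S[X,Y] = ((-1.6667)·(3.3333) + (-2.6667)·(-2.6667) + (3.3333)·(-0.6667) + (1.3333)·(-1.6667) + (-3.6667)·(-0.6667) + (3.3333)·(2.3333)) / 5 = 7.3333/5 = 1.4667
  S[Y,Y] = ((3.3333)·(3.3333) + (-2.6667)·(-2.6667) + (-0.6667)·(-0.6667) + (-1.6667)·(-1.6667) + (-0.6667)·(-0.6667) + (2.3333)·(2.3333)) / 5 = 27.3333/5 = 5.4667
  S = [[9.4667, 1.4667],
 [1.4667, 5.4667]].

Step 3 — invert S. det(S) = 9.4667·5.4667 - (1.4667)² = 49.6.
  S^{-1} = (1/det) · [[d, -b], [-b, a]] = [[0.1102, -0.0296],
 [-0.0296, 0.1909]].

Step 4 — quadratic form (x̄ - mu_0)^T · S^{-1} · (x̄ - mu_0):
  S^{-1} · (x̄ - mu_0) = (0.4731, -0.5538),
  (x̄ - mu_0)^T · [...] = (3.6667)·(0.4731) + (-2.3333)·(-0.5538) = 3.0269.

Step 5 — scale by n: T² = 6 · 3.0269 = 18.1613.

T² ≈ 18.1613


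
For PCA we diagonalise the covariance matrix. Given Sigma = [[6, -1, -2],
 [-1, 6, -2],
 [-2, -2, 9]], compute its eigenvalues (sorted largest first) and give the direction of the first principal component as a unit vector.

Step 1 — characteristic polynomial p(λ) = det(λI - Sigma) = λ³ - tr·λ² + c_1·λ - det, where tr = trace, c_1 = sum of the principal 2×2 minors, det = det(Sigma):
  tr = 6 + 6 + 9 = 21,
  c_1 = (6·6 - (-1)²) + (6·9 - (-2)²) + (6·9 - (-2)²) = 35 + 50 + 50 = 135,
  det = 6·(6·9 - (-2)²) - (-1)·((-1)·9 - (-2)·(-2)) + (-2)·((-1)·(-2) - 6·(-2)) = 6·(50) - (-1)·(-13) + (-2)·(14) = 259.
  So p(λ) = λ³ - 21λ² + 135λ - 259.
Step 2 — look for an integer root (rational root theorem: any rational root is an integer divisor of 259). Testing λ = 7:
  p(7) = 343 - 1029 + 945 - 259 = 0  ✓
  Dividing out (λ - 7): p(λ) = (λ - 7)(λ² - 14λ + 37).
Step 3 — remaining eigenvalues from the quadratic λ² - 14λ + 37 = 0:
  Δ = 14² - 4·37 = 196 - 148 = 48,  λ = (14 ± √48)/2 = (14 ± 6.9282)/2 ≈ 10.4641 or 3.5359.
  Sorted: λ_1 = 10.4641,  λ_2 = 7,  λ_3 = 3.5359  (check: sum = 21 = tr ✓).

Step 4 — unit eigenvector for λ_1 ≈ 10.4641: v spans the null space of (Sigma - λ_1 I), whose rows are
  r_1 = (-4.4641, -1, -2),  r_2 = (-1, -4.4641, -2),  r_3 = (-2, -2, -1.4641).
  v is orthogonal to every row, so take v ∝ r_1 × r_2 = ((-1)·(-2) - (-2)·(-4.4641), (-2)·(-1) - (-4.4641)·(-2), (-4.4641)·(-4.4641) - (-1)·(-1)) ≈ (-6.9282, -6.9282, 18.9282).
  Rescale (multiply by -1 so the first nonzero entry is positive): u = (6.9282, 6.9282, -18.9282).
  ||u|| = √((6.9282)² + (6.9282)² + (-18.9282)²) = √(454.2769) ≈ 21.3138,  v_1 = u/||u|| ≈ (0.3251, 0.3251, -0.8881) (||v_1|| = 1).

λ_1 = 10.4641,  λ_2 = 7,  λ_3 = 3.5359;  v_1 ≈ (0.3251, 0.3251, -0.8881)


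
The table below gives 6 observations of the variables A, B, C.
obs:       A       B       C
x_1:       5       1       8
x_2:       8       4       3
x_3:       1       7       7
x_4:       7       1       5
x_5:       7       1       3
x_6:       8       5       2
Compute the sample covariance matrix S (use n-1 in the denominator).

Step 1 — column means:
  mean(A) = (5 + 8 + 1 + 7 + 7 + 8) / 6 = 36/6 = 6
  mean(B) = (1 + 4 + 7 + 1 + 1 + 5) / 6 = 19/6 = 3.1667
  mean(C) = (8 + 3 + 7 + 5 + 3 + 2) / 6 = 28/6 = 4.6667

Step 2 — sample covariance S[i,j] = (1/(n-1)) · Σ_k (x_{k,i} - mean_i) · (x_{k,j} - mean_j), with n-1 = 5.
  S[A,A] = ((-1)·(-1) + (2)·(2) + (-5)·(-5) + (1)·(1) + (1)·(1) + (2)·(2)) / 5 = 36/5 = 7.2
  S[A,B] = ((-1)·(-2.1667) + (2)·(0.8333) + (-5)·(3.8333) + (1)·(-2.1667) + (1)·(-2.1667) + (2)·(1.8333)) / 5 = -16/5 = -3.2
  S[A,C] = ((-1)·(3.3333) + (2)·(-1.6667) + (-5)·(2.3333) + (1)·(0.3333) + (1)·(-1.6667) + (2)·(-2.6667)) / 5 = -25/5 = -5
  S[B,B] = ((-2.1667)·(-2.1667) + (0.8333)·(0.8333) + (3.8333)·(3.8333) + (-2.1667)·(-2.1667) + (-2.1667)·(-2.1667) + (1.8333)·(1.8333)) / 5 = 32.8333/5 = 6.5667
  S[B,C] = ((-2.1667)·(3.3333) + (0.8333)·(-1.6667) + (3.8333)·(2.3333) + (-2.1667)·(0.3333) + (-2.1667)·(-1.6667) + (1.8333)·(-2.6667)) / 5 = -1.6667/5 = -0.3333
  S[C,C] = ((3.3333)·(3.3333) + (-1.6667)·(-1.6667) + (2.3333)·(2.3333) + (0.3333)·(0.3333) + (-1.6667)·(-1.6667) + (-2.6667)·(-2.6667)) / 5 = 29.3333/5 = 5.8667

S is symmetric (S[j,i] = S[i,j]). Assembling:

S = [[7.2, -3.2, -5],
 [-3.2, 6.5667, -0.3333],
 [-5, -0.3333, 5.8667]]


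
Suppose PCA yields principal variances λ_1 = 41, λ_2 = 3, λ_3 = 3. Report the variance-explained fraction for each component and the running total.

Step 1 — total variance = trace(Sigma) = Σ λ_i = 41 + 3 + 3 = 47.

Step 2 — fraction explained by component i = λ_i / Σ λ:
  PC1: 41/47 = 0.8723
  PC2: 3/47 = 0.0638
  PC3: 3/47 = 0.0638

Step 3 — cumulative fraction after k components = (λ_1 + ... + λ_k) / Σ λ:
  k = 1: 41/47 = 0.8723
  k = 2: (41 + 3)/47 = 44/47 = 0.9362
  k = 3: (41 + 3 + 3)/47 = 47/47 = 1

Summary (fraction, with percent):

explained: PC1 0.8723 (87.23%), PC2 0.0638 (6.38%), PC3 0.0638 (6.38%);  cumulative: 0.8723, 0.9362, 1


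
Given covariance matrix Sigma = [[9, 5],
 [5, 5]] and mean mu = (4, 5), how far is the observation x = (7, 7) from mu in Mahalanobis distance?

Step 1 — centre the observation: (x - mu) = (3, 2).

Step 2 — invert Sigma. det(Sigma) = 9·5 - (5)² = 20.
  Sigma^{-1} = (1/det) · [[d, -b], [-b, a]] = [[0.25, -0.25],
 [-0.25, 0.45]].

Step 3 — form the quadratic (x - mu)^T · Sigma^{-1} · (x - mu):
  Sigma^{-1} · (x - mu) = (0.25, 0.15).
  (x - mu)^T · [Sigma^{-1} · (x - mu)] = (3)·(0.25) + (2)·(0.15) = 1.05.

Step 4 — take square root: d = √(1.05) ≈ 1.0247.

d(x, mu) = √(1.05) ≈ 1.0247


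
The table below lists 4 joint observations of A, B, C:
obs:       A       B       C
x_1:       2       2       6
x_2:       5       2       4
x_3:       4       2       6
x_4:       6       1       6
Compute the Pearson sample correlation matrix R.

Step 1 — column means:
  mean(A) = (2 + 5 + 4 + 6) / 4 = 17/4 = 4.25
  mean(B) = (2 + 2 + 2 + 1) / 4 = 7/4 = 1.75
  mean(C) = (6 + 4 + 6 + 6) / 4 = 22/4 = 5.5

Step 2 — sample variances and covariances s[i,j] = (1/(n-1)) · Σ_k (x_{k,i} - mean_i) · (x_{k,j} - mean_j), with n-1 = 3:
  s[A,A] = ((-2.25)·(-2.25) + (0.75)·(0.75) + (-0.25)·(-0.25) + (1.75)·(1.75)) / 3 = 8.75/3 = 2.9167
  s[A,B] = ((-2.25)·(0.25) + (0.75)·(0.25) + (-0.25)·(0.25) + (1.75)·(-0.75)) / 3 = -1.75/3 = -0.5833
  s[A,C] = ((-2.25)·(0.5) + (0.75)·(-1.5) + (-0.25)·(0.5) + (1.75)·(0.5)) / 3 = -1.5/3 = -0.5
  s[B,B] = ((0.25)·(0.25) + (0.25)·(0.25) + (0.25)·(0.25) + (-0.75)·(-0.75)) / 3 = 0.75/3 = 0.25
  s[B,C] = ((0.25)·(0.5) + (0.25)·(-1.5) + (0.25)·(0.5) + (-0.75)·(0.5)) / 3 = -0.5/3 = -0.1667
  s[C,C] = ((0.5)·(0.5) + (-1.5)·(-1.5) + (0.5)·(0.5) + (0.5)·(0.5)) / 3 = 3/3 = 1
  Sample standard deviations s_i = √(s[i,i]):
  s(A) = √(2.9167) = 1.7078
  s(B) = √(0.25) = 0.5
  s(C) = √(1) = 1

Step 3 — r_{ij} = s_{ij} / (s_i · s_j):
  r[A,A] = 1 (diagonal).
  r[A,B] = -0.5833 / (1.7078 · 0.5) = -0.5833 / 0.8539 = -0.6831
  r[A,C] = -0.5 / (1.7078 · 1) = -0.5 / 1.7078 = -0.2928
  r[B,B] = 1 (diagonal).
  r[B,C] = -0.1667 / (0.5 · 1) = -0.1667 / 0.5 = -0.3333
  r[C,C] = 1 (diagonal).

R is symmetric with unit diagonal. Assembling:

R = [[1, -0.6831, -0.2928],
 [-0.6831, 1, -0.3333],
 [-0.2928, -0.3333, 1]]


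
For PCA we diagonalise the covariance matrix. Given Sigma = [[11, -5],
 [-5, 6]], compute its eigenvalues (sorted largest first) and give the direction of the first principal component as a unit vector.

Step 1 — characteristic polynomial of 2×2 Sigma:
  det(Sigma - λI) = λ² - trace · λ + det = 0.
  trace = 11 + 6 = 17, det = 11·6 - (-5)² = 41.
Step 2 — discriminant:
  Δ = trace² - 4·det = 289 - 164 = 125.
Step 3 — eigenvalues:
  λ = (trace ± √Δ)/2 = (17 ± 11.1803)/2,
  λ_1 = 14.0902,  λ_2 = 2.9098.

Step 4 — unit eigenvector for λ_1: solve (Sigma - λ_1 I)v = 0. First row:
  (11 - 14.0902)·v_x + (-5)·v_y = 0, i.e. (-3.0902)·v_x + (-5)·v_y = 0,
  so v ∝ (b, λ_1 - a) = (-5, 3.0902); multiply by -1 so the first entry is positive: u = (5, -3.0902).
  ||u|| = √((5)² + (-3.0902)²) = √(34.5492) ≈ 5.8779,
  v_1 = u/||u|| ≈ (0.8507, -0.5257) (||v_1|| = 1).

λ_1 = 14.0902,  λ_2 = 2.9098;  v_1 ≈ (0.8507, -0.5257)


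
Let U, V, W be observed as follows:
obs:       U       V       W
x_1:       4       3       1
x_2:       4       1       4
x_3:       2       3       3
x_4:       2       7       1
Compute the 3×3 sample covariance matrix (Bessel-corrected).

Step 1 — column means:
  mean(U) = (4 + 4 + 2 + 2) / 4 = 12/4 = 3
  mean(V) = (3 + 1 + 3 + 7) / 4 = 14/4 = 3.5
  mean(W) = (1 + 4 + 3 + 1) / 4 = 9/4 = 2.25

Step 2 — sample covariance S[i,j] = (1/(n-1)) · Σ_k (x_{k,i} - mean_i) · (x_{k,j} - mean_j), with n-1 = 3.
  S[U,U] = ((1)·(1) + (1)·(1) + (-1)·(-1) + (-1)·(-1)) / 3 = 4/3 = 1.3333
  S[U,V] = ((1)·(-0.5) + (1)·(-2.5) + (-1)·(-0.5) + (-1)·(3.5)) / 3 = -6/3 = -2
  S[U,W] = ((1)·(-1.25) + (1)·(1.75) + (-1)·(0.75) + (-1)·(-1.25)) / 3 = 1/3 = 0.3333
  S[V,V] = ((-0.5)·(-0.5) + (-2.5)·(-2.5) + (-0.5)·(-0.5) + (3.5)·(3.5)) / 3 = 19/3 = 6.3333
  S[V,W] = ((-0.5)·(-1.25) + (-2.5)·(1.75) + (-0.5)·(0.75) + (3.5)·(-1.25)) / 3 = -8.5/3 = -2.8333
  S[W,W] = ((-1.25)·(-1.25) + (1.75)·(1.75) + (0.75)·(0.75) + (-1.25)·(-1.25)) / 3 = 6.75/3 = 2.25

S is symmetric (S[j,i] = S[i,j]). Assembling:

S = [[1.3333, -2, 0.3333],
 [-2, 6.3333, -2.8333],
 [0.3333, -2.8333, 2.25]]


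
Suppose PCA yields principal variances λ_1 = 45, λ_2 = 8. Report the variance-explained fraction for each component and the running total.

Step 1 — total variance = trace(Sigma) = Σ λ_i = 45 + 8 = 53.

Step 2 — fraction explained by component i = λ_i / Σ λ:
  PC1: 45/53 = 0.8491
  PC2: 8/53 = 0.1509

Step 3 — cumulative fraction after k components = (λ_1 + ... + λ_k) / Σ λ:
  k = 1: 45/53 = 0.8491
  k = 2: (45 + 8)/53 = 53/53 = 1

Summary (fraction, with percent):

explained: PC1 0.8491 (84.91%), PC2 0.1509 (15.09%);  cumulative: 0.8491, 1


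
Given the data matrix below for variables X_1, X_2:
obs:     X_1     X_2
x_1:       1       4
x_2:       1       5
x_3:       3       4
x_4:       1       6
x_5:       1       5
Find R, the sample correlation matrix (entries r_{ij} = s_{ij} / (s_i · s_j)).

Step 1 — column means:
  mean(X_1) = (1 + 1 + 3 + 1 + 1) / 5 = 7/5 = 1.4
  mean(X_2) = (4 + 5 + 4 + 6 + 5) / 5 = 24/5 = 4.8

Step 2 — sample variances and covariances s[i,j] = (1/(n-1)) · Σ_k (x_{k,i} - mean_i) · (x_{k,j} - mean_j), with n-1 = 4:
  s[X_1,X_1] = ((-0.4)·(-0.4) + (-0.4)·(-0.4) + (1.6)·(1.6) + (-0.4)·(-0.4) + (-0.4)·(-0.4)) / 4 = 3.2/4 = 0.8
  s[X_1,X_2] = ((-0.4)·(-0.8) + (-0.4)·(0.2) + (1.6)·(-0.8) + (-0.4)·(1.2) + (-0.4)·(0.2)) / 4 = -1.6/4 = -0.4
  s[X_2,X_2] = ((-0.8)·(-0.8) + (0.2)·(0.2) + (-0.8)·(-0.8) + (1.2)·(1.2) + (0.2)·(0.2)) / 4 = 2.8/4 = 0.7
  Sample standard deviations s_i = √(s[i,i]):
  s(X_1) = √(0.8) = 0.8944
  s(X_2) = √(0.7) = 0.8367

Step 3 — r_{ij} = s_{ij} / (s_i · s_j):
  r[X_1,X_1] = 1 (diagonal).
  r[X_1,X_2] = -0.4 / (0.8944 · 0.8367) = -0.4 / 0.7483 = -0.5345
  r[X_2,X_2] = 1 (diagonal).

R is symmetric with unit diagonal. Assembling:

R = [[1, -0.5345],
 [-0.5345, 1]]


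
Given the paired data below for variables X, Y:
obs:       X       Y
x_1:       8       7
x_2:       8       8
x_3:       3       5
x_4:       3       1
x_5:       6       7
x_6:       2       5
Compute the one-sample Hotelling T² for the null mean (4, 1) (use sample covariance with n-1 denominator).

Step 1 — sample mean vector:
  mean(X) = (8 + 8 + 3 + 3 + 6 + 2) / 6 = 30/6 = 5
  mean(Y) = (7 + 8 + 5 + 1 + 7 + 5) / 6 = 33/6 = 5.5
  x̄ = (5, 5.5),  deviation x̄ - mu_0 = (5, 5.5) - (4, 1) = (1, 4.5).

Step 2 — sample covariance matrix, S[i,j] = (1/(n-1)) · Σ_k (x_{k,i} - mean_i) · (x_{k,j} - mean_j), divisor n-1 = 5:
  S[X,X] = ((3)·(3) + (3)·(3) + (-2)·(-2) + (-2)·(-2) + (1)·(1) + (-3)·(-3)) / 5 = 36/5 = 7.2
  S[X,Y] = ((3)·(1.5) + (3)·(2.5) + (-2)·(-0.5) + (-2)·(-4.5) + (1)·(1.5) + (-3)·(-0.5)) / 5 = 25/5 = 5
  S[Y,Y] = ((1.5)·(1.5) + (2.5)·(2.5) + (-0.5)·(-0.5) + (-4.5)·(-4.5) + (1.5)·(1.5) + (-0.5)·(-0.5)) / 5 = 31.5/5 = 6.3
  S = [[7.2, 5],
 [5, 6.3]].

Step 3 — invert S. det(S) = 7.2·6.3 - (5)² = 20.36.
  S^{-1} = (1/det) · [[d, -b], [-b, a]] = [[0.3094, -0.2456],
 [-0.2456, 0.3536]].

Step 4 — quadratic form (x̄ - mu_0)^T · S^{-1} · (x̄ - mu_0):
  S^{-1} · (x̄ - mu_0) = (-0.7957, 1.3458),
  (x̄ - mu_0)^T · [...] = (1)·(-0.7957) + (4.5)·(1.3458) = 5.2603.

Step 5 — scale by n: T² = 6 · 5.2603 = 31.5619.

T² ≈ 31.5619


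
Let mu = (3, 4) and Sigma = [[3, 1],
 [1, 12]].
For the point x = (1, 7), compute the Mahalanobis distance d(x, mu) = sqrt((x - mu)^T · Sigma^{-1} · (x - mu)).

Step 1 — centre the observation: (x - mu) = (-2, 3).

Step 2 — invert Sigma. det(Sigma) = 3·12 - (1)² = 35.
  Sigma^{-1} = (1/det) · [[d, -b], [-b, a]] = [[0.3429, -0.0286],
 [-0.0286, 0.0857]].

Step 3 — form the quadratic (x - mu)^T · Sigma^{-1} · (x - mu):
  Sigma^{-1} · (x - mu) = (-0.7714, 0.3143).
  (x - mu)^T · [Sigma^{-1} · (x - mu)] = (-2)·(-0.7714) + (3)·(0.3143) = 2.4857.

Step 4 — take square root: d = √(2.4857) ≈ 1.5766.

d(x, mu) = √(2.4857) ≈ 1.5766


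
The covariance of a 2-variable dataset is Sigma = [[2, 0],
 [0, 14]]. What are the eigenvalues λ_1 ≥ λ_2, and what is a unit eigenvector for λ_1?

Step 1 — characteristic polynomial of 2×2 Sigma:
  det(Sigma - λI) = λ² - trace · λ + det = 0.
  trace = 2 + 14 = 16, det = 2·14 - (0)² = 28.
Step 2 — discriminant:
  Δ = trace² - 4·det = 256 - 112 = 144.
Step 3 — eigenvalues:
  λ = (trace ± √Δ)/2 = (16 ± 12)/2,
  λ_1 = 14,  λ_2 = 2.

Step 4 — unit eigenvector for λ_1: Sigma is diagonal, so its eigenvectors are the coordinate axes. λ_1 = 14 is the diagonal entry on the second coordinate axis, hence
  v_1 = (0, 1) (||v_1|| = 1).

λ_1 = 14,  λ_2 = 2;  v_1 ≈ (0, 1)


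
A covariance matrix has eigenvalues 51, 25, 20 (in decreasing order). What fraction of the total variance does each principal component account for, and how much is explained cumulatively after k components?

Step 1 — total variance = trace(Sigma) = Σ λ_i = 51 + 25 + 20 = 96.

Step 2 — fraction explained by component i = λ_i / Σ λ:
  PC1: 51/96 = 0.5312
  PC2: 25/96 = 0.2604
  PC3: 20/96 = 0.2083

Step 3 — cumulative fraction after k components = (λ_1 + ... + λ_k) / Σ λ:
  k = 1: 51/96 = 0.5312
  k = 2: (51 + 25)/96 = 76/96 = 0.7917
  k = 3: (51 + 25 + 20)/96 = 96/96 = 1

Summary (fraction, with percent):

explained: PC1 0.5312 (53.12%), PC2 0.2604 (26.04%), PC3 0.2083 (20.83%);  cumulative: 0.5312, 0.7917, 1


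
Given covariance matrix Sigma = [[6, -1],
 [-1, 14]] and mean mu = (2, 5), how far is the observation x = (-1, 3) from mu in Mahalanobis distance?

Step 1 — centre the observation: (x - mu) = (-3, -2).

Step 2 — invert Sigma. det(Sigma) = 6·14 - (-1)² = 83.
  Sigma^{-1} = (1/det) · [[d, -b], [-b, a]] = [[0.1687, 0.012],
 [0.012, 0.0723]].

Step 3 — form the quadratic (x - mu)^T · Sigma^{-1} · (x - mu):
  Sigma^{-1} · (x - mu) = (-0.5301, -0.1807).
  (x - mu)^T · [Sigma^{-1} · (x - mu)] = (-3)·(-0.5301) + (-2)·(-0.1807) = 1.9518.

Step 4 — take square root: d = √(1.9518) ≈ 1.3971.

d(x, mu) = √(1.9518) ≈ 1.3971


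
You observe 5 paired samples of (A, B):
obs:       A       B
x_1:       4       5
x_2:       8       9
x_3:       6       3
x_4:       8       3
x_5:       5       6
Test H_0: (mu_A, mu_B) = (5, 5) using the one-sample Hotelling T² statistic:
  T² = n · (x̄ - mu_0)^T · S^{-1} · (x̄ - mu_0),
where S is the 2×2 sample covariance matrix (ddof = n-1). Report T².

Step 1 — sample mean vector:
  mean(A) = (4 + 8 + 6 + 8 + 5) / 5 = 31/5 = 6.2
  mean(B) = (5 + 9 + 3 + 3 + 6) / 5 = 26/5 = 5.2
  x̄ = (6.2, 5.2),  deviation x̄ - mu_0 = (6.2, 5.2) - (5, 5) = (1.2, 0.2).

Step 2 — sample covariance matrix, S[i,j] = (1/(n-1)) · Σ_k (x_{k,i} - mean_i) · (x_{k,j} - mean_j), divisor n-1 = 4:
  S[A,A] = ((-2.2)·(-2.2) + (1.8)·(1.8) + (-0.2)·(-0.2) + (1.8)·(1.8) + (-1.2)·(-1.2)) / 4 = 12.8/4 = 3.2
  S[A,B] = ((-2.2)·(-0.2) + (1.8)·(3.8) + (-0.2)·(-2.2) + (1.8)·(-2.2) + (-1.2)·(0.8)) / 4 = 2.8/4 = 0.7
  S[B,B] = ((-0.2)·(-0.2) + (3.8)·(3.8) + (-2.2)·(-2.2) + (-2.2)·(-2.2) + (0.8)·(0.8)) / 4 = 24.8/4 = 6.2
  S = [[3.2, 0.7],
 [0.7, 6.2]].

Step 3 — invert S. det(S) = 3.2·6.2 - (0.7)² = 19.35.
  S^{-1} = (1/det) · [[d, -b], [-b, a]] = [[0.3204, -0.0362],
 [-0.0362, 0.1654]].

Step 4 — quadratic form (x̄ - mu_0)^T · S^{-1} · (x̄ - mu_0):
  S^{-1} · (x̄ - mu_0) = (0.3773, -0.0103),
  (x̄ - mu_0)^T · [...] = (1.2)·(0.3773) + (0.2)·(-0.0103) = 0.4506.

Step 5 — scale by n: T² = 5 · 0.4506 = 2.2532.

T² ≈ 2.2532


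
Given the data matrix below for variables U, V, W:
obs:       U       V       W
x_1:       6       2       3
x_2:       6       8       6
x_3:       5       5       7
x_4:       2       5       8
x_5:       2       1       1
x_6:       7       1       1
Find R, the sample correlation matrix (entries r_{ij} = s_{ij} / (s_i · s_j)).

Step 1 — column means:
  mean(U) = (6 + 6 + 5 + 2 + 2 + 7) / 6 = 28/6 = 4.6667
  mean(V) = (2 + 8 + 5 + 5 + 1 + 1) / 6 = 22/6 = 3.6667
  mean(W) = (3 + 6 + 7 + 8 + 1 + 1) / 6 = 26/6 = 4.3333

Step 2 — sample variances and covariances s[i,j] = (1/(n-1)) · Σ_k (x_{k,i} - mean_i) · (x_{k,j} - mean_j), with n-1 = 5:
  s[U,U] = ((1.3333)·(1.3333) + (1.3333)·(1.3333) + (0.3333)·(0.3333) + (-2.6667)·(-2.6667) + (-2.6667)·(-2.6667) + (2.3333)·(2.3333)) / 5 = 23.3333/5 = 4.6667
  s[U,V] = ((1.3333)·(-1.6667) + (1.3333)·(4.3333) + (0.3333)·(1.3333) + (-2.6667)·(1.3333) + (-2.6667)·(-2.6667) + (2.3333)·(-2.6667)) / 5 = 1.3333/5 = 0.2667
  s[U,W] = ((1.3333)·(-1.3333) + (1.3333)·(1.6667) + (0.3333)·(2.6667) + (-2.6667)·(3.6667) + (-2.6667)·(-3.3333) + (2.3333)·(-3.3333)) / 5 = -7.3333/5 = -1.4667
  s[V,V] = ((-1.6667)·(-1.6667) + (4.3333)·(4.3333) + (1.3333)·(1.3333) + (1.3333)·(1.3333) + (-2.6667)·(-2.6667) + (-2.6667)·(-2.6667)) / 5 = 39.3333/5 = 7.8667
  s[V,W] = ((-1.6667)·(-1.3333) + (4.3333)·(1.6667) + (1.3333)·(2.6667) + (1.3333)·(3.6667) + (-2.6667)·(-3.3333) + (-2.6667)·(-3.3333)) / 5 = 35.6667/5 = 7.1333
  s[W,W] = ((-1.3333)·(-1.3333) + (1.6667)·(1.6667) + (2.6667)·(2.6667) + (3.6667)·(3.6667) + (-3.3333)·(-3.3333) + (-3.3333)·(-3.3333)) / 5 = 47.3333/5 = 9.4667
  Sample standard deviations s_i = √(s[i,i]):
  s(U) = √(4.6667) = 2.1602
  s(V) = √(7.8667) = 2.8048
  s(W) = √(9.4667) = 3.0768

Step 3 — r_{ij} = s_{ij} / (s_i · s_j):
  r[U,U] = 1 (diagonal).
  r[U,V] = 0.2667 / (2.1602 · 2.8048) = 0.2667 / 6.059 = 0.044
  r[U,W] = -1.4667 / (2.1602 · 3.0768) = -1.4667 / 6.6466 = -0.2207
  r[V,V] = 1 (diagonal).
  r[V,W] = 7.1333 / (2.8048 · 3.0768) = 7.1333 / 8.6297 = 0.8266
  r[W,W] = 1 (diagonal).

R is symmetric with unit diagonal. Assembling:

R = [[1, 0.044, -0.2207],
 [0.044, 1, 0.8266],
 [-0.2207, 0.8266, 1]]


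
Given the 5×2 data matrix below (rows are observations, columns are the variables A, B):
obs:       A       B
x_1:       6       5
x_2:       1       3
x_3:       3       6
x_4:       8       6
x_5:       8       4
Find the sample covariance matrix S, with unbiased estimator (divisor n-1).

Step 1 — column means:
  mean(A) = (6 + 1 + 3 + 8 + 8) / 5 = 26/5 = 5.2
  mean(B) = (5 + 3 + 6 + 6 + 4) / 5 = 24/5 = 4.8

Step 2 — sample covariance S[i,j] = (1/(n-1)) · Σ_k (x_{k,i} - mean_i) · (x_{k,j} - mean_j), with n-1 = 4.
  S[A,A] = ((0.8)·(0.8) + (-4.2)·(-4.2) + (-2.2)·(-2.2) + (2.8)·(2.8) + (2.8)·(2.8)) / 4 = 38.8/4 = 9.7
  S[A,B] = ((0.8)·(0.2) + (-4.2)·(-1.8) + (-2.2)·(1.2) + (2.8)·(1.2) + (2.8)·(-0.8)) / 4 = 6.2/4 = 1.55
  S[B,B] = ((0.2)·(0.2) + (-1.8)·(-1.8) + (1.2)·(1.2) + (1.2)·(1.2) + (-0.8)·(-0.8)) / 4 = 6.8/4 = 1.7

S is symmetric (S[j,i] = S[i,j]). Assembling:

S = [[9.7, 1.55],
 [1.55, 1.7]]


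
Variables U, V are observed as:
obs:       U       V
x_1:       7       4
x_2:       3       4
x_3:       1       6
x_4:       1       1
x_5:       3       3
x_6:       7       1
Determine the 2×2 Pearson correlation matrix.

Step 1 — column means:
  mean(U) = (7 + 3 + 1 + 1 + 3 + 7) / 6 = 22/6 = 3.6667
  mean(V) = (4 + 4 + 6 + 1 + 3 + 1) / 6 = 19/6 = 3.1667

Step 2 — sample variances and covariances s[i,j] = (1/(n-1)) · Σ_k (x_{k,i} - mean_i) · (x_{k,j} - mean_j), with n-1 = 5:
  s[U,U] = ((3.3333)·(3.3333) + (-0.6667)·(-0.6667) + (-2.6667)·(-2.6667) + (-2.6667)·(-2.6667) + (-0.6667)·(-0.6667) + (3.3333)·(3.3333)) / 5 = 37.3333/5 = 7.4667
  s[U,V] = ((3.3333)·(0.8333) + (-0.6667)·(0.8333) + (-2.6667)·(2.8333) + (-2.6667)·(-2.1667) + (-0.6667)·(-0.1667) + (3.3333)·(-2.1667)) / 5 = -6.6667/5 = -1.3333
  s[V,V] = ((0.8333)·(0.8333) + (0.8333)·(0.8333) + (2.8333)·(2.8333) + (-2.1667)·(-2.1667) + (-0.1667)·(-0.1667) + (-2.1667)·(-2.1667)) / 5 = 18.8333/5 = 3.7667
  Sample standard deviations s_i = √(s[i,i]):
  s(U) = √(7.4667) = 2.7325
  s(V) = √(3.7667) = 1.9408

Step 3 — r_{ij} = s_{ij} / (s_i · s_j):
  r[U,U] = 1 (diagonal).
  r[U,V] = -1.3333 / (2.7325 · 1.9408) = -1.3333 / 5.3032 = -0.2514
  r[V,V] = 1 (diagonal).

R is symmetric with unit diagonal. Assembling:

R = [[1, -0.2514],
 [-0.2514, 1]]


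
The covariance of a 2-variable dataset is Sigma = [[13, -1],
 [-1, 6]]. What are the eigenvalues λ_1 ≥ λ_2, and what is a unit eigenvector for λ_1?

Step 1 — characteristic polynomial of 2×2 Sigma:
  det(Sigma - λI) = λ² - trace · λ + det = 0.
  trace = 13 + 6 = 19, det = 13·6 - (-1)² = 77.
Step 2 — discriminant:
  Δ = trace² - 4·det = 361 - 308 = 53.
Step 3 — eigenvalues:
  λ = (trace ± √Δ)/2 = (19 ± 7.2801)/2,
  λ_1 = 13.1401,  λ_2 = 5.8599.

Step 4 — unit eigenvector for λ_1: solve (Sigma - λ_1 I)v = 0. First row:
  (13 - 13.1401)·v_x + (-1)·v_y = 0, i.e. (-0.1401)·v_x + (-1)·v_y = 0,
  so v ∝ (b, λ_1 - a) = (-1, 0.1401); multiply by -1 so the first entry is positive: u = (1, -0.1401).
  ||u|| = √((1)² + (-0.1401)²) = √(1.0196) ≈ 1.0098,
  v_1 = u/||u|| ≈ (0.9903, -0.1387) (||v_1|| = 1).

λ_1 = 13.1401,  λ_2 = 5.8599;  v_1 ≈ (0.9903, -0.1387)


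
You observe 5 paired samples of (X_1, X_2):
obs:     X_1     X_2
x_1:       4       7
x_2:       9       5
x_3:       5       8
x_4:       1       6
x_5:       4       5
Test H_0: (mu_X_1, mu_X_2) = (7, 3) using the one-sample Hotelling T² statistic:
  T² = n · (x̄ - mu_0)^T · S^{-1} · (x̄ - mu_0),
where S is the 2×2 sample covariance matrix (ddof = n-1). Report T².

Step 1 — sample mean vector:
  mean(X_1) = (4 + 9 + 5 + 1 + 4) / 5 = 23/5 = 4.6
  mean(X_2) = (7 + 5 + 8 + 6 + 5) / 5 = 31/5 = 6.2
  x̄ = (4.6, 6.2),  deviation x̄ - mu_0 = (4.6, 6.2) - (7, 3) = (-2.4, 3.2).

Step 2 — sample covariance matrix, S[i,j] = (1/(n-1)) · Σ_k (x_{k,i} - mean_i) · (x_{k,j} - mean_j), divisor n-1 = 4:
  S[X_1,X_1] = ((-0.6)·(-0.6) + (4.4)·(4.4) + (0.4)·(0.4) + (-3.6)·(-3.6) + (-0.6)·(-0.6)) / 4 = 33.2/4 = 8.3
  S[X_1,X_2] = ((-0.6)·(0.8) + (4.4)·(-1.2) + (0.4)·(1.8) + (-3.6)·(-0.2) + (-0.6)·(-1.2)) / 4 = -3.6/4 = -0.9
  S[X_2,X_2] = ((0.8)·(0.8) + (-1.2)·(-1.2) + (1.8)·(1.8) + (-0.2)·(-0.2) + (-1.2)·(-1.2)) / 4 = 6.8/4 = 1.7
  S = [[8.3, -0.9],
 [-0.9, 1.7]].

Step 3 — invert S. det(S) = 8.3·1.7 - (-0.9)² = 13.3.
  S^{-1} = (1/det) · [[d, -b], [-b, a]] = [[0.1278, 0.0677],
 [0.0677, 0.6241]].

Step 4 — quadratic form (x̄ - mu_0)^T · S^{-1} · (x̄ - mu_0):
  S^{-1} · (x̄ - mu_0) = (-0.0902, 1.8346),
  (x̄ - mu_0)^T · [...] = (-2.4)·(-0.0902) + (3.2)·(1.8346) = 6.0872.

Step 5 — scale by n: T² = 5 · 6.0872 = 30.4361.

T² ≈ 30.4361


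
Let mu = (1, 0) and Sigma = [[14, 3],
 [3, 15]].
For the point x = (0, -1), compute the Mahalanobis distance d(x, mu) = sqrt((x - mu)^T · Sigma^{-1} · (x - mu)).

Step 1 — centre the observation: (x - mu) = (-1, -1).

Step 2 — invert Sigma. det(Sigma) = 14·15 - (3)² = 201.
  Sigma^{-1} = (1/det) · [[d, -b], [-b, a]] = [[0.0746, -0.0149],
 [-0.0149, 0.0697]].

Step 3 — form the quadratic (x - mu)^T · Sigma^{-1} · (x - mu):
  Sigma^{-1} · (x - mu) = (-0.0597, -0.0547).
  (x - mu)^T · [Sigma^{-1} · (x - mu)] = (-1)·(-0.0597) + (-1)·(-0.0547) = 0.1144.

Step 4 — take square root: d = √(0.1144) ≈ 0.3383.

d(x, mu) = √(0.1144) ≈ 0.3383


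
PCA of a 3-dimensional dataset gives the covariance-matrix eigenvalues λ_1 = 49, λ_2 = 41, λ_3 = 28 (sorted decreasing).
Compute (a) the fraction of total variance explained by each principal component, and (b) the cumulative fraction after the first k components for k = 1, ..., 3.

Step 1 — total variance = trace(Sigma) = Σ λ_i = 49 + 41 + 28 = 118.

Step 2 — fraction explained by component i = λ_i / Σ λ:
  PC1: 49/118 = 0.4153
  PC2: 41/118 = 0.3475
  PC3: 28/118 = 0.2373

Step 3 — cumulative fraction after k components = (λ_1 + ... + λ_k) / Σ λ:
  k = 1: 49/118 = 0.4153
  k = 2: (49 + 41)/118 = 90/118 = 0.7627
  k = 3: (49 + 41 + 28)/118 = 118/118 = 1

Summary (fraction, with percent):

explained: PC1 0.4153 (41.53%), PC2 0.3475 (34.75%), PC3 0.2373 (23.73%);  cumulative: 0.4153, 0.7627, 1


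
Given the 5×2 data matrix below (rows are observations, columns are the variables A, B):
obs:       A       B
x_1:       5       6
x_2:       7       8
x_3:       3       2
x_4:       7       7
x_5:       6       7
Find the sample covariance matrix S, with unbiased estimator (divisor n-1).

Step 1 — column means:
  mean(A) = (5 + 7 + 3 + 7 + 6) / 5 = 28/5 = 5.6
  mean(B) = (6 + 8 + 2 + 7 + 7) / 5 = 30/5 = 6

Step 2 — sample covariance S[i,j] = (1/(n-1)) · Σ_k (x_{k,i} - mean_i) · (x_{k,j} - mean_j), with n-1 = 4.
  S[A,A] = ((-0.6)·(-0.6) + (1.4)·(1.4) + (-2.6)·(-2.6) + (1.4)·(1.4) + (0.4)·(0.4)) / 4 = 11.2/4 = 2.8
  S[A,B] = ((-0.6)·(0) + (1.4)·(2) + (-2.6)·(-4) + (1.4)·(1) + (0.4)·(1)) / 4 = 15/4 = 3.75
  S[B,B] = ((0)·(0) + (2)·(2) + (-4)·(-4) + (1)·(1) + (1)·(1)) / 4 = 22/4 = 5.5

S is symmetric (S[j,i] = S[i,j]). Assembling:

S = [[2.8, 3.75],
 [3.75, 5.5]]


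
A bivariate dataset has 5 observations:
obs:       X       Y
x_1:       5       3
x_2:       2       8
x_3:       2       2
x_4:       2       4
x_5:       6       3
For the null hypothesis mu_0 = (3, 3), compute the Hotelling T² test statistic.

Step 1 — sample mean vector:
  mean(X) = (5 + 2 + 2 + 2 + 6) / 5 = 17/5 = 3.4
  mean(Y) = (3 + 8 + 2 + 4 + 3) / 5 = 20/5 = 4
  x̄ = (3.4, 4),  deviation x̄ - mu_0 = (3.4, 4) - (3, 3) = (0.4, 1).

Step 2 — sample covariance matrix, S[i,j] = (1/(n-1)) · Σ_k (x_{k,i} - mean_i) · (x_{k,j} - mean_j), divisor n-1 = 4:
  S[X,X] = ((1.6)·(1.6) + (-1.4)·(-1.4) + (-1.4)·(-1.4) + (-1.4)·(-1.4) + (2.6)·(2.6)) / 4 = 15.2/4 = 3.8
  S[X,Y] = ((1.6)·(-1) + (-1.4)·(4) + (-1.4)·(-2) + (-1.4)·(0) + (2.6)·(-1)) / 4 = -7/4 = -1.75
  S[Y,Y] = ((-1)·(-1) + (4)·(4) + (-2)·(-2) + (0)·(0) + (-1)·(-1)) / 4 = 22/4 = 5.5
  S = [[3.8, -1.75],
 [-1.75, 5.5]].

Step 3 — invert S. det(S) = 3.8·5.5 - (-1.75)² = 17.8375.
  S^{-1} = (1/det) · [[d, -b], [-b, a]] = [[0.3083, 0.0981],
 [0.0981, 0.213]].

Step 4 — quadratic form (x̄ - mu_0)^T · S^{-1} · (x̄ - mu_0):
  S^{-1} · (x̄ - mu_0) = (0.2214, 0.2523),
  (x̄ - mu_0)^T · [...] = (0.4)·(0.2214) + (1)·(0.2523) = 0.3409.

Step 5 — scale by n: T² = 5 · 0.3409 = 1.7043.

T² ≈ 1.7043


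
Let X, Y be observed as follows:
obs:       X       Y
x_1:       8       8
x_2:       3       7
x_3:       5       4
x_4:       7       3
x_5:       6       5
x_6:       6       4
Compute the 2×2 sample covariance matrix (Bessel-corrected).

Step 1 — column means:
  mean(X) = (8 + 3 + 5 + 7 + 6 + 6) / 6 = 35/6 = 5.8333
  mean(Y) = (8 + 7 + 4 + 3 + 5 + 4) / 6 = 31/6 = 5.1667

Step 2 — sample covariance S[i,j] = (1/(n-1)) · Σ_k (x_{k,i} - mean_i) · (x_{k,j} - mean_j), with n-1 = 5.
  S[X,X] = ((2.1667)·(2.1667) + (-2.8333)·(-2.8333) + (-0.8333)·(-0.8333) + (1.1667)·(1.1667) + (0.1667)·(0.1667) + (0.1667)·(0.1667)) / 5 = 14.8333/5 = 2.9667
  S[X,Y] = ((2.1667)·(2.8333) + (-2.8333)·(1.8333) + (-0.8333)·(-1.1667) + (1.1667)·(-2.1667) + (0.1667)·(-0.1667) + (0.1667)·(-1.1667)) / 5 = -0.8333/5 = -0.1667
  S[Y,Y] = ((2.8333)·(2.8333) + (1.8333)·(1.8333) + (-1.1667)·(-1.1667) + (-2.1667)·(-2.1667) + (-0.1667)·(-0.1667) + (-1.1667)·(-1.1667)) / 5 = 18.8333/5 = 3.7667

S is symmetric (S[j,i] = S[i,j]). Assembling:

S = [[2.9667, -0.1667],
 [-0.1667, 3.7667]]


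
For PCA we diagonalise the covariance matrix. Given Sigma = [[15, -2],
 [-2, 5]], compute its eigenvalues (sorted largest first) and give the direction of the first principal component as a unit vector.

Step 1 — characteristic polynomial of 2×2 Sigma:
  det(Sigma - λI) = λ² - trace · λ + det = 0.
  trace = 15 + 5 = 20, det = 15·5 - (-2)² = 71.
Step 2 — discriminant:
  Δ = trace² - 4·det = 400 - 284 = 116.
Step 3 — eigenvalues:
  λ = (trace ± √Δ)/2 = (20 ± 10.7703)/2,
  λ_1 = 15.3852,  λ_2 = 4.6148.

Step 4 — unit eigenvector for λ_1: solve (Sigma - λ_1 I)v = 0. First row:
  (15 - 15.3852)·v_x + (-2)·v_y = 0, i.e. (-0.3852)·v_x + (-2)·v_y = 0,
  so v ∝ (b, λ_1 - a) = (-2, 0.3852); multiply by -1 so the first entry is positive: u = (2, -0.3852).
  ||u|| = √((2)² + (-0.3852)²) = √(4.1484) ≈ 2.0368,
  v_1 = u/||u|| ≈ (0.982, -0.1891) (||v_1|| = 1).

λ_1 = 15.3852,  λ_2 = 4.6148;  v_1 ≈ (0.982, -0.1891)


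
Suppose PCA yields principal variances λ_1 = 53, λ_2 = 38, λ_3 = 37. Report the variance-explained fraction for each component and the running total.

Step 1 — total variance = trace(Sigma) = Σ λ_i = 53 + 38 + 37 = 128.

Step 2 — fraction explained by component i = λ_i / Σ λ:
  PC1: 53/128 = 0.4141
  PC2: 38/128 = 0.2969
  PC3: 37/128 = 0.2891

Step 3 — cumulative fraction after k components = (λ_1 + ... + λ_k) / Σ λ:
  k = 1: 53/128 = 0.4141
  k = 2: (53 + 38)/128 = 91/128 = 0.7109
  k = 3: (53 + 38 + 37)/128 = 128/128 = 1

Summary (fraction, with percent):

explained: PC1 0.4141 (41.41%), PC2 0.2969 (29.69%), PC3 0.2891 (28.91%);  cumulative: 0.4141, 0.7109, 1


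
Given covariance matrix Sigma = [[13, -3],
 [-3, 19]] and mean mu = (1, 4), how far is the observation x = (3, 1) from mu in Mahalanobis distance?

Step 1 — centre the observation: (x - mu) = (2, -3).

Step 2 — invert Sigma. det(Sigma) = 13·19 - (-3)² = 238.
  Sigma^{-1} = (1/det) · [[d, -b], [-b, a]] = [[0.0798, 0.0126],
 [0.0126, 0.0546]].

Step 3 — form the quadratic (x - mu)^T · Sigma^{-1} · (x - mu):
  Sigma^{-1} · (x - mu) = (0.1218, -0.1387).
  (x - mu)^T · [Sigma^{-1} · (x - mu)] = (2)·(0.1218) + (-3)·(-0.1387) = 0.6597.

Step 4 — take square root: d = √(0.6597) ≈ 0.8122.

d(x, mu) = √(0.6597) ≈ 0.8122


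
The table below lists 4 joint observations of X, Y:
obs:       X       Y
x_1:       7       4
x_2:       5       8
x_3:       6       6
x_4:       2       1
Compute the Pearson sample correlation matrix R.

Step 1 — column means:
  mean(X) = (7 + 5 + 6 + 2) / 4 = 20/4 = 5
  mean(Y) = (4 + 8 + 6 + 1) / 4 = 19/4 = 4.75

Step 2 — sample variances and covariances s[i,j] = (1/(n-1)) · Σ_k (x_{k,i} - mean_i) · (x_{k,j} - mean_j), with n-1 = 3:
  s[X,X] = ((2)·(2) + (0)·(0) + (1)·(1) + (-3)·(-3)) / 3 = 14/3 = 4.6667
  s[X,Y] = ((2)·(-0.75) + (0)·(3.25) + (1)·(1.25) + (-3)·(-3.75)) / 3 = 11/3 = 3.6667
  s[Y,Y] = ((-0.75)·(-0.75) + (3.25)·(3.25) + (1.25)·(1.25) + (-3.75)·(-3.75)) / 3 = 26.75/3 = 8.9167
  Sample standard deviations s_i = √(s[i,i]):
  s(X) = √(4.6667) = 2.1602
  s(Y) = √(8.9167) = 2.9861

Step 3 — r_{ij} = s_{ij} / (s_i · s_j):
  r[X,X] = 1 (diagonal).
  r[X,Y] = 3.6667 / (2.1602 · 2.9861) = 3.6667 / 6.4507 = 0.5684
  r[Y,Y] = 1 (diagonal).

R is symmetric with unit diagonal. Assembling:

R = [[1, 0.5684],
 [0.5684, 1]]


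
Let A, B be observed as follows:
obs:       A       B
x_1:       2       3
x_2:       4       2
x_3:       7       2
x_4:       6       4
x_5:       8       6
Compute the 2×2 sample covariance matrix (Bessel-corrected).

Step 1 — column means:
  mean(A) = (2 + 4 + 7 + 6 + 8) / 5 = 27/5 = 5.4
  mean(B) = (3 + 2 + 2 + 4 + 6) / 5 = 17/5 = 3.4

Step 2 — sample covariance S[i,j] = (1/(n-1)) · Σ_k (x_{k,i} - mean_i) · (x_{k,j} - mean_j), with n-1 = 4.
  S[A,A] = ((-3.4)·(-3.4) + (-1.4)·(-1.4) + (1.6)·(1.6) + (0.6)·(0.6) + (2.6)·(2.6)) / 4 = 23.2/4 = 5.8
  S[A,B] = ((-3.4)·(-0.4) + (-1.4)·(-1.4) + (1.6)·(-1.4) + (0.6)·(0.6) + (2.6)·(2.6)) / 4 = 8.2/4 = 2.05
  S[B,B] = ((-0.4)·(-0.4) + (-1.4)·(-1.4) + (-1.4)·(-1.4) + (0.6)·(0.6) + (2.6)·(2.6)) / 4 = 11.2/4 = 2.8

S is symmetric (S[j,i] = S[i,j]). Assembling:

S = [[5.8, 2.05],
 [2.05, 2.8]]


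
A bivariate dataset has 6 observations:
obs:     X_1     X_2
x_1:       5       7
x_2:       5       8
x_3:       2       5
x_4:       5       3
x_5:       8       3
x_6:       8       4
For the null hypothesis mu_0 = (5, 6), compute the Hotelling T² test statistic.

Step 1 — sample mean vector:
  mean(X_1) = (5 + 5 + 2 + 5 + 8 + 8) / 6 = 33/6 = 5.5
  mean(X_2) = (7 + 8 + 5 + 3 + 3 + 4) / 6 = 30/6 = 5
  x̄ = (5.5, 5),  deviation x̄ - mu_0 = (5.5, 5) - (5, 6) = (0.5, -1).

Step 2 — sample covariance matrix, S[i,j] = (1/(n-1)) · Σ_k (x_{k,i} - mean_i) · (x_{k,j} - mean_j), divisor n-1 = 5:
  S[X_1,X_1] = ((-0.5)·(-0.5) + (-0.5)·(-0.5) + (-3.5)·(-3.5) + (-0.5)·(-0.5) + (2.5)·(2.5) + (2.5)·(2.5)) / 5 = 25.5/5 = 5.1
  S[X_1,X_2] = ((-0.5)·(2) + (-0.5)·(3) + (-3.5)·(0) + (-0.5)·(-2) + (2.5)·(-2) + (2.5)·(-1)) / 5 = -9/5 = -1.8
  S[X_2,X_2] = ((2)·(2) + (3)·(3) + (0)·(0) + (-2)·(-2) + (-2)·(-2) + (-1)·(-1)) / 5 = 22/5 = 4.4
  S = [[5.1, -1.8],
 [-1.8, 4.4]].

Step 3 — invert S. det(S) = 5.1·4.4 - (-1.8)² = 19.2.
  S^{-1} = (1/det) · [[d, -b], [-b, a]] = [[0.2292, 0.0937],
 [0.0937, 0.2656]].

Step 4 — quadratic form (x̄ - mu_0)^T · S^{-1} · (x̄ - mu_0):
  S^{-1} · (x̄ - mu_0) = (0.0208, -0.2188),
  (x̄ - mu_0)^T · [...] = (0.5)·(0.0208) + (-1)·(-0.2188) = 0.2292.

Step 5 — scale by n: T² = 6 · 0.2292 = 1.375.

T² ≈ 1.375


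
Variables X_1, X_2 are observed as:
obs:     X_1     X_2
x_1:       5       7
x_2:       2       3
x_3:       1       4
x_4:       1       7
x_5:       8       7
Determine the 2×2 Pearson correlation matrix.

Step 1 — column means:
  mean(X_1) = (5 + 2 + 1 + 1 + 8) / 5 = 17/5 = 3.4
  mean(X_2) = (7 + 3 + 4 + 7 + 7) / 5 = 28/5 = 5.6

Step 2 — sample variances and covariances s[i,j] = (1/(n-1)) · Σ_k (x_{k,i} - mean_i) · (x_{k,j} - mean_j), with n-1 = 4:
  s[X_1,X_1] = ((1.6)·(1.6) + (-1.4)·(-1.4) + (-2.4)·(-2.4) + (-2.4)·(-2.4) + (4.6)·(4.6)) / 4 = 37.2/4 = 9.3
  s[X_1,X_2] = ((1.6)·(1.4) + (-1.4)·(-2.6) + (-2.4)·(-1.6) + (-2.4)·(1.4) + (4.6)·(1.4)) / 4 = 12.8/4 = 3.2
  s[X_2,X_2] = ((1.4)·(1.4) + (-2.6)·(-2.6) + (-1.6)·(-1.6) + (1.4)·(1.4) + (1.4)·(1.4)) / 4 = 15.2/4 = 3.8
  Sample standard deviations s_i = √(s[i,i]):
  s(X_1) = √(9.3) = 3.0496
  s(X_2) = √(3.8) = 1.9494

Step 3 — r_{ij} = s_{ij} / (s_i · s_j):
  r[X_1,X_1] = 1 (diagonal).
  r[X_1,X_2] = 3.2 / (3.0496 · 1.9494) = 3.2 / 5.9447 = 0.5383
  r[X_2,X_2] = 1 (diagonal).

R is symmetric with unit diagonal. Assembling:

R = [[1, 0.5383],
 [0.5383, 1]]


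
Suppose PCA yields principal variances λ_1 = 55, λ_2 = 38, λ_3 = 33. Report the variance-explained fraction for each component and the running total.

Step 1 — total variance = trace(Sigma) = Σ λ_i = 55 + 38 + 33 = 126.

Step 2 — fraction explained by component i = λ_i / Σ λ:
  PC1: 55/126 = 0.4365
  PC2: 38/126 = 0.3016
  PC3: 33/126 = 0.2619

Step 3 — cumulative fraction after k components = (λ_1 + ... + λ_k) / Σ λ:
  k = 1: 55/126 = 0.4365
  k = 2: (55 + 38)/126 = 93/126 = 0.7381
  k = 3: (55 + 38 + 33)/126 = 126/126 = 1

Summary (fraction, with percent):

explained: PC1 0.4365 (43.65%), PC2 0.3016 (30.16%), PC3 0.2619 (26.19%);  cumulative: 0.4365, 0.7381, 1


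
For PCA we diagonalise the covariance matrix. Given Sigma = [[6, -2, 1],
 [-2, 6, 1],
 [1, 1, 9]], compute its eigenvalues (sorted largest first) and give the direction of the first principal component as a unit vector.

Step 1 — characteristic polynomial p(λ) = det(λI - Sigma) = λ³ - tr·λ² + c_1·λ - det, where tr = trace, c_1 = sum of the principal 2×2 minors, det = det(Sigma):
  tr = 6 + 6 + 9 = 21,
  c_1 = (6·6 - (-2)²) + (6·9 - (1)²) + (6·9 - (1)²) = 32 + 53 + 53 = 138,
  det = 6·(6·9 - (1)²) - (-2)·((-2)·9 - (1)·(1)) + (1)·((-2)·(1) - 6·(1)) = 6·(53) - (-2)·(-19) + (1)·(-8) = 272.
  So p(λ) = λ³ - 21λ² + 138λ - 272.
Step 2 — look for an integer root (rational root theorem: any rational root is an integer divisor of 272). Testing λ = 8:
  p(8) = 512 - 1344 + 1104 - 272 = 0  ✓
  Dividing out (λ - 8): p(λ) = (λ - 8)(λ² - 13λ + 34).
Step 3 — remaining eigenvalues from the quadratic λ² - 13λ + 34 = 0:
  Δ = 13² - 4·34 = 169 - 136 = 33,  λ = (13 ± √33)/2 = (13 ± 5.7446)/2 ≈ 9.3723 or 3.6277.
  Sorted: λ_1 = 9.3723,  λ_2 = 8,  λ_3 = 3.6277  (check: sum = 21 = tr ✓).

Step 4 — unit eigenvector for λ_1 ≈ 9.3723: v spans the null space of (Sigma - λ_1 I), whose rows are
  r_1 = (-3.3723, -2, 1),  r_2 = (-2, -3.3723, 1),  r_3 = (1, 1, -0.3723).
  v is orthogonal to every row, so take v ∝ r_1 × r_2 = ((-2)·(1) - (1)·(-3.3723), (1)·(-2) - (-3.3723)·(1), (-3.3723)·(-3.3723) - (-2)·(-2)) ≈ (1.3723, 1.3723, 7.3723).
  Let u = (1.3723, 1.3723, 7.3723).
  ||u|| = √((1.3723)² + (1.3723)² + (7.3723)²) = √(58.1168) ≈ 7.6234,  v_1 = u/||u|| ≈ (0.18, 0.18, 0.9671) (||v_1|| = 1).

λ_1 = 9.3723,  λ_2 = 8,  λ_3 = 3.6277;  v_1 ≈ (0.18, 0.18, 0.9671)
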